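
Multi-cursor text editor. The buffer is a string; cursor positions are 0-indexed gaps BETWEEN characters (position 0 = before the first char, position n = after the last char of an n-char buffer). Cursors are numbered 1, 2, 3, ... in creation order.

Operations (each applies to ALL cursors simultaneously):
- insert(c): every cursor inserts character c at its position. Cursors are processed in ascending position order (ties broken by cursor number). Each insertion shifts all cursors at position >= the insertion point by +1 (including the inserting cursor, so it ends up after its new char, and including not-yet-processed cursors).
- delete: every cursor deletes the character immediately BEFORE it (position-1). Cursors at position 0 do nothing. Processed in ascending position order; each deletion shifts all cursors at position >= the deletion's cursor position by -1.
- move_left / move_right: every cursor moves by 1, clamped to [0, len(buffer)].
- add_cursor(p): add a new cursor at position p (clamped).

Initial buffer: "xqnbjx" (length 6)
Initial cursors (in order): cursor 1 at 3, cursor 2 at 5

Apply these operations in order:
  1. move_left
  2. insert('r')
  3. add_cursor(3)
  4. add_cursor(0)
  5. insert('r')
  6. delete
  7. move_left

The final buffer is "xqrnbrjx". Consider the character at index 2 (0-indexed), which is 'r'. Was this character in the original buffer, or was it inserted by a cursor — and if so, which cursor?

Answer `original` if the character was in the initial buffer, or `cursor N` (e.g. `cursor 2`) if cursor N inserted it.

After op 1 (move_left): buffer="xqnbjx" (len 6), cursors c1@2 c2@4, authorship ......
After op 2 (insert('r')): buffer="xqrnbrjx" (len 8), cursors c1@3 c2@6, authorship ..1..2..
After op 3 (add_cursor(3)): buffer="xqrnbrjx" (len 8), cursors c1@3 c3@3 c2@6, authorship ..1..2..
After op 4 (add_cursor(0)): buffer="xqrnbrjx" (len 8), cursors c4@0 c1@3 c3@3 c2@6, authorship ..1..2..
After op 5 (insert('r')): buffer="rxqrrrnbrrjx" (len 12), cursors c4@1 c1@6 c3@6 c2@10, authorship 4..113..22..
After op 6 (delete): buffer="xqrnbrjx" (len 8), cursors c4@0 c1@3 c3@3 c2@6, authorship ..1..2..
After op 7 (move_left): buffer="xqrnbrjx" (len 8), cursors c4@0 c1@2 c3@2 c2@5, authorship ..1..2..
Authorship (.=original, N=cursor N): . . 1 . . 2 . .
Index 2: author = 1

Answer: cursor 1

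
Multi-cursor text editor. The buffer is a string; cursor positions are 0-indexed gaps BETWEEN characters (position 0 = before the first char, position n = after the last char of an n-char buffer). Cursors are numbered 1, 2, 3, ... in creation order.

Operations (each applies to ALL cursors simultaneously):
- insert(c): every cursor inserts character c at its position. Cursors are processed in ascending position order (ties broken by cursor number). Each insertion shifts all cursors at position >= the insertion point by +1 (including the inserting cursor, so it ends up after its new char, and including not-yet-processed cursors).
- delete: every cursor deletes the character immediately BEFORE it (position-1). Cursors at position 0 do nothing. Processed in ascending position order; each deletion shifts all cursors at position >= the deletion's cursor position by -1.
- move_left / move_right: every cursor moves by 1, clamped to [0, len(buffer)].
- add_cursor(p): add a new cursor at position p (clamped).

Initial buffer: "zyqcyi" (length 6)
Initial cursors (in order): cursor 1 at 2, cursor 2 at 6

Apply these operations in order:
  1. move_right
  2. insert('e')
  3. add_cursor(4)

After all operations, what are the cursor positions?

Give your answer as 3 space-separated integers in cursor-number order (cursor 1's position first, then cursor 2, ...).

Answer: 4 8 4

Derivation:
After op 1 (move_right): buffer="zyqcyi" (len 6), cursors c1@3 c2@6, authorship ......
After op 2 (insert('e')): buffer="zyqecyie" (len 8), cursors c1@4 c2@8, authorship ...1...2
After op 3 (add_cursor(4)): buffer="zyqecyie" (len 8), cursors c1@4 c3@4 c2@8, authorship ...1...2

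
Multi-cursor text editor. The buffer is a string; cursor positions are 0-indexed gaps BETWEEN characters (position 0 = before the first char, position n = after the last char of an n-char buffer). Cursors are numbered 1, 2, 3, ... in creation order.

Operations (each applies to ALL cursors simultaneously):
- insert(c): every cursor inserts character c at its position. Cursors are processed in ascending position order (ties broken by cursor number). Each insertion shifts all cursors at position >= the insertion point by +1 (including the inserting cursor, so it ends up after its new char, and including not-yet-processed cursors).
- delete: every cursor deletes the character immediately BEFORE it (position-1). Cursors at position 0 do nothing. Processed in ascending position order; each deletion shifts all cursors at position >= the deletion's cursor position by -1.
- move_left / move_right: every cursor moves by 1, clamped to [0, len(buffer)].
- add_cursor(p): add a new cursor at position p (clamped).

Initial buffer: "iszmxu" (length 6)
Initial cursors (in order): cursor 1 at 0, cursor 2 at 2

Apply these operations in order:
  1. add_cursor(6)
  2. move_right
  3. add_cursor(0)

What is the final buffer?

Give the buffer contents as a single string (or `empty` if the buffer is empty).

After op 1 (add_cursor(6)): buffer="iszmxu" (len 6), cursors c1@0 c2@2 c3@6, authorship ......
After op 2 (move_right): buffer="iszmxu" (len 6), cursors c1@1 c2@3 c3@6, authorship ......
After op 3 (add_cursor(0)): buffer="iszmxu" (len 6), cursors c4@0 c1@1 c2@3 c3@6, authorship ......

Answer: iszmxu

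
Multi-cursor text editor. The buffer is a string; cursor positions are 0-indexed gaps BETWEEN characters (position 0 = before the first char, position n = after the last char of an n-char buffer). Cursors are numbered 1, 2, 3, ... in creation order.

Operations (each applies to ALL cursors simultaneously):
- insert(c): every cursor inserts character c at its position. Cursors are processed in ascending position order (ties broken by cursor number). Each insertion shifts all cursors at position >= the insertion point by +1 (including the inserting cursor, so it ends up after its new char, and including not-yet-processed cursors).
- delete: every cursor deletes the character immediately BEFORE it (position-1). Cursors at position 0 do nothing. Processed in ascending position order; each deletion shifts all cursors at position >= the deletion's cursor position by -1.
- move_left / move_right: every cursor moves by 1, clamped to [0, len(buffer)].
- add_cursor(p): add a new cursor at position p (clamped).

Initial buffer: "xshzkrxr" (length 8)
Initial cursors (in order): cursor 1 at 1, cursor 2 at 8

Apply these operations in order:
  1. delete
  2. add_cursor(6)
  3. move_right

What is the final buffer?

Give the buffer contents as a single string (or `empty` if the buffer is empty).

Answer: shzkrx

Derivation:
After op 1 (delete): buffer="shzkrx" (len 6), cursors c1@0 c2@6, authorship ......
After op 2 (add_cursor(6)): buffer="shzkrx" (len 6), cursors c1@0 c2@6 c3@6, authorship ......
After op 3 (move_right): buffer="shzkrx" (len 6), cursors c1@1 c2@6 c3@6, authorship ......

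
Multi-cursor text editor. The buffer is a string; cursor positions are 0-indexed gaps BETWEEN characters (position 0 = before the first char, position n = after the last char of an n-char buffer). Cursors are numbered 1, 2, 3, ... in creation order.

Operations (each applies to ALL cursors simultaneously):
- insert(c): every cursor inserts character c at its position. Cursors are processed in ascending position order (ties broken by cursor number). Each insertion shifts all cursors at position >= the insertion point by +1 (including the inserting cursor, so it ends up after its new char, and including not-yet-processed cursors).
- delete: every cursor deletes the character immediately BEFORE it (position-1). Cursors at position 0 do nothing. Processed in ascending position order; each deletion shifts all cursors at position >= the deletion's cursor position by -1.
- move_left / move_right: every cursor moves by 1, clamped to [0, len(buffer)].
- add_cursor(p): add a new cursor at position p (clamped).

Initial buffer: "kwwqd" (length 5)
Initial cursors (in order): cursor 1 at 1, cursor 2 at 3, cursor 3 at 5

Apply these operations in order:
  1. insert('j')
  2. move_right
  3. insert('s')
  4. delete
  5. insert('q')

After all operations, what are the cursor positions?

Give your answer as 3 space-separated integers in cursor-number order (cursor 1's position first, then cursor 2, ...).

After op 1 (insert('j')): buffer="kjwwjqdj" (len 8), cursors c1@2 c2@5 c3@8, authorship .1..2..3
After op 2 (move_right): buffer="kjwwjqdj" (len 8), cursors c1@3 c2@6 c3@8, authorship .1..2..3
After op 3 (insert('s')): buffer="kjwswjqsdjs" (len 11), cursors c1@4 c2@8 c3@11, authorship .1.1.2.2.33
After op 4 (delete): buffer="kjwwjqdj" (len 8), cursors c1@3 c2@6 c3@8, authorship .1..2..3
After op 5 (insert('q')): buffer="kjwqwjqqdjq" (len 11), cursors c1@4 c2@8 c3@11, authorship .1.1.2.2.33

Answer: 4 8 11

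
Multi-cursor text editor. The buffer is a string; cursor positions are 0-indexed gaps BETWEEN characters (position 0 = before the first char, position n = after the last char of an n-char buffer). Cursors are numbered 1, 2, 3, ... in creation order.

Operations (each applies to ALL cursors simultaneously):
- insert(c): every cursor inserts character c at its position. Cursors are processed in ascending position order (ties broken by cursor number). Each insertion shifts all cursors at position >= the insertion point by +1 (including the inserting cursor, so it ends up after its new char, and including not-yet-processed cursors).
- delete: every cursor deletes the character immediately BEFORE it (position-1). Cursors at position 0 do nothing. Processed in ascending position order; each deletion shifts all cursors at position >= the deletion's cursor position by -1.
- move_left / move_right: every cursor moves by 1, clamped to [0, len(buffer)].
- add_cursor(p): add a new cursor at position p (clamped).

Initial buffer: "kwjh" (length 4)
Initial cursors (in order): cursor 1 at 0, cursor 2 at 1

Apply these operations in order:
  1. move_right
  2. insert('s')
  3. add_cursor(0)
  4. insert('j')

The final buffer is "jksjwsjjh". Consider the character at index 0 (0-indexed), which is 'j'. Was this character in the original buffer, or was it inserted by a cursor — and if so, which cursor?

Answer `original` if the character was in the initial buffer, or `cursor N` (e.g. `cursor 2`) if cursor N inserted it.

After op 1 (move_right): buffer="kwjh" (len 4), cursors c1@1 c2@2, authorship ....
After op 2 (insert('s')): buffer="kswsjh" (len 6), cursors c1@2 c2@4, authorship .1.2..
After op 3 (add_cursor(0)): buffer="kswsjh" (len 6), cursors c3@0 c1@2 c2@4, authorship .1.2..
After op 4 (insert('j')): buffer="jksjwsjjh" (len 9), cursors c3@1 c1@4 c2@7, authorship 3.11.22..
Authorship (.=original, N=cursor N): 3 . 1 1 . 2 2 . .
Index 0: author = 3

Answer: cursor 3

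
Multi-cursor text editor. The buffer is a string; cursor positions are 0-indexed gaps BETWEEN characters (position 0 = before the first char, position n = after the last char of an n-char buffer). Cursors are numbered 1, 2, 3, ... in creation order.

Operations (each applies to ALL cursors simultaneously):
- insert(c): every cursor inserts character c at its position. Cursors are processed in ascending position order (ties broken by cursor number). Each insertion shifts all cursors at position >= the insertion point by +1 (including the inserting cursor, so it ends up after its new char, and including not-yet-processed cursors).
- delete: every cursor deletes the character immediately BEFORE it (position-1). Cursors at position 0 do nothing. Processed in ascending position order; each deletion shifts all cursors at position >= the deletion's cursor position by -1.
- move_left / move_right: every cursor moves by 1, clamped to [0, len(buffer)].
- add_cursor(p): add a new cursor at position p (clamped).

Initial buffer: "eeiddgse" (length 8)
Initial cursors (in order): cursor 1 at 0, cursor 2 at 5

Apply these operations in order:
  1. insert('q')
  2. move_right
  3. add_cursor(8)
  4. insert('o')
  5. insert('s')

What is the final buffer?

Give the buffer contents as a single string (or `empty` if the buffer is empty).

Answer: qeoseiddqgoossse

Derivation:
After op 1 (insert('q')): buffer="qeeiddqgse" (len 10), cursors c1@1 c2@7, authorship 1.....2...
After op 2 (move_right): buffer="qeeiddqgse" (len 10), cursors c1@2 c2@8, authorship 1.....2...
After op 3 (add_cursor(8)): buffer="qeeiddqgse" (len 10), cursors c1@2 c2@8 c3@8, authorship 1.....2...
After op 4 (insert('o')): buffer="qeoeiddqgoose" (len 13), cursors c1@3 c2@11 c3@11, authorship 1.1....2.23..
After op 5 (insert('s')): buffer="qeoseiddqgoossse" (len 16), cursors c1@4 c2@14 c3@14, authorship 1.11....2.2323..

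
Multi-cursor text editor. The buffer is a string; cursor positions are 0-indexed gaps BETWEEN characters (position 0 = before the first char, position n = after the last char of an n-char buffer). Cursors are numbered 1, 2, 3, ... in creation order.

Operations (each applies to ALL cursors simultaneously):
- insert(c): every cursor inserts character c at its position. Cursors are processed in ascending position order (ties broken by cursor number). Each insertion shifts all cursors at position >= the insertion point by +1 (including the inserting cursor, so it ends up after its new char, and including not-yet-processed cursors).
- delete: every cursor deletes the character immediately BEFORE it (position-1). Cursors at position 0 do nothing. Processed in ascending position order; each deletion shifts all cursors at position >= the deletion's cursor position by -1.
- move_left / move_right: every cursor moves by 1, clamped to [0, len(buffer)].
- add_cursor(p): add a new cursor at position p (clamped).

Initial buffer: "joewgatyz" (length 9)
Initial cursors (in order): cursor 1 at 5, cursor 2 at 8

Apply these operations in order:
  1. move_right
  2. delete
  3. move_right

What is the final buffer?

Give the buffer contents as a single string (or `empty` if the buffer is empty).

After op 1 (move_right): buffer="joewgatyz" (len 9), cursors c1@6 c2@9, authorship .........
After op 2 (delete): buffer="joewgty" (len 7), cursors c1@5 c2@7, authorship .......
After op 3 (move_right): buffer="joewgty" (len 7), cursors c1@6 c2@7, authorship .......

Answer: joewgty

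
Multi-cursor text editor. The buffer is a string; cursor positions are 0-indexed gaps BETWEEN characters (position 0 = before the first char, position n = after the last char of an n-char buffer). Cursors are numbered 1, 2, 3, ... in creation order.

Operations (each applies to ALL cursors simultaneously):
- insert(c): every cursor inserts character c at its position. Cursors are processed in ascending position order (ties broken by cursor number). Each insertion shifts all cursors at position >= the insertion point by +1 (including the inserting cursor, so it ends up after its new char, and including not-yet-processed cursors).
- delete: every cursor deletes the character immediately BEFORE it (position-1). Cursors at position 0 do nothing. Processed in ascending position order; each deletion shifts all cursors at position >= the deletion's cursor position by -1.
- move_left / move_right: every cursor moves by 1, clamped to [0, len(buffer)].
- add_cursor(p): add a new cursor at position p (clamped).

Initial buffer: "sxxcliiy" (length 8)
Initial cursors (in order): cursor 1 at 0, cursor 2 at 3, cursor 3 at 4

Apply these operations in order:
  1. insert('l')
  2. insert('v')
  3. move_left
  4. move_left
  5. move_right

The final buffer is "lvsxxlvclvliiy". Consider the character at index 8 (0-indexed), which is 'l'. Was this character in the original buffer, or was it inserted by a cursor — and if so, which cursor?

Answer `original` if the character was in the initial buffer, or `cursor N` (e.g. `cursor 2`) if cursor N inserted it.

Answer: cursor 3

Derivation:
After op 1 (insert('l')): buffer="lsxxlclliiy" (len 11), cursors c1@1 c2@5 c3@7, authorship 1...2.3....
After op 2 (insert('v')): buffer="lvsxxlvclvliiy" (len 14), cursors c1@2 c2@7 c3@10, authorship 11...22.33....
After op 3 (move_left): buffer="lvsxxlvclvliiy" (len 14), cursors c1@1 c2@6 c3@9, authorship 11...22.33....
After op 4 (move_left): buffer="lvsxxlvclvliiy" (len 14), cursors c1@0 c2@5 c3@8, authorship 11...22.33....
After op 5 (move_right): buffer="lvsxxlvclvliiy" (len 14), cursors c1@1 c2@6 c3@9, authorship 11...22.33....
Authorship (.=original, N=cursor N): 1 1 . . . 2 2 . 3 3 . . . .
Index 8: author = 3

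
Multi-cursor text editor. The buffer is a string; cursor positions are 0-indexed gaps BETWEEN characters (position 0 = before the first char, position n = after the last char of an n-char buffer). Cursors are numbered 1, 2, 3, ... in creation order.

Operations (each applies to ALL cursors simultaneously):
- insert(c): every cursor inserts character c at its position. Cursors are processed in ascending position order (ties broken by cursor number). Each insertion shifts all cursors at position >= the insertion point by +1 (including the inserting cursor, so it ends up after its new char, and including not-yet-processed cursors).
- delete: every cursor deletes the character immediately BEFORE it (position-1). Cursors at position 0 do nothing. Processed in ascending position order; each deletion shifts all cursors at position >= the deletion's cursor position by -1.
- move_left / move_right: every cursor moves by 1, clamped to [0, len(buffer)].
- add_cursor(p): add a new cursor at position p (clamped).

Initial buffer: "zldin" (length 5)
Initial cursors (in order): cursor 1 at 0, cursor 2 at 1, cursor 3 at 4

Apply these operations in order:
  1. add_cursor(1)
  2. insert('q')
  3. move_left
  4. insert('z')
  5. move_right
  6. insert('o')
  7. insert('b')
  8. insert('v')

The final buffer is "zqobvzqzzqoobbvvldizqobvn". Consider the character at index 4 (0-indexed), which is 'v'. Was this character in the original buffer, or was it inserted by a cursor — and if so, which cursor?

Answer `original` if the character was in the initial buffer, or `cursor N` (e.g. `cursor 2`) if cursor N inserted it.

Answer: cursor 1

Derivation:
After op 1 (add_cursor(1)): buffer="zldin" (len 5), cursors c1@0 c2@1 c4@1 c3@4, authorship .....
After op 2 (insert('q')): buffer="qzqqldiqn" (len 9), cursors c1@1 c2@4 c4@4 c3@8, authorship 1.24...3.
After op 3 (move_left): buffer="qzqqldiqn" (len 9), cursors c1@0 c2@3 c4@3 c3@7, authorship 1.24...3.
After op 4 (insert('z')): buffer="zqzqzzqldizqn" (len 13), cursors c1@1 c2@6 c4@6 c3@11, authorship 11.2244...33.
After op 5 (move_right): buffer="zqzqzzqldizqn" (len 13), cursors c1@2 c2@7 c4@7 c3@12, authorship 11.2244...33.
After op 6 (insert('o')): buffer="zqozqzzqooldizqon" (len 17), cursors c1@3 c2@10 c4@10 c3@16, authorship 111.224424...333.
After op 7 (insert('b')): buffer="zqobzqzzqoobbldizqobn" (len 21), cursors c1@4 c2@13 c4@13 c3@20, authorship 1111.22442424...3333.
After op 8 (insert('v')): buffer="zqobvzqzzqoobbvvldizqobvn" (len 25), cursors c1@5 c2@16 c4@16 c3@24, authorship 11111.2244242424...33333.
Authorship (.=original, N=cursor N): 1 1 1 1 1 . 2 2 4 4 2 4 2 4 2 4 . . . 3 3 3 3 3 .
Index 4: author = 1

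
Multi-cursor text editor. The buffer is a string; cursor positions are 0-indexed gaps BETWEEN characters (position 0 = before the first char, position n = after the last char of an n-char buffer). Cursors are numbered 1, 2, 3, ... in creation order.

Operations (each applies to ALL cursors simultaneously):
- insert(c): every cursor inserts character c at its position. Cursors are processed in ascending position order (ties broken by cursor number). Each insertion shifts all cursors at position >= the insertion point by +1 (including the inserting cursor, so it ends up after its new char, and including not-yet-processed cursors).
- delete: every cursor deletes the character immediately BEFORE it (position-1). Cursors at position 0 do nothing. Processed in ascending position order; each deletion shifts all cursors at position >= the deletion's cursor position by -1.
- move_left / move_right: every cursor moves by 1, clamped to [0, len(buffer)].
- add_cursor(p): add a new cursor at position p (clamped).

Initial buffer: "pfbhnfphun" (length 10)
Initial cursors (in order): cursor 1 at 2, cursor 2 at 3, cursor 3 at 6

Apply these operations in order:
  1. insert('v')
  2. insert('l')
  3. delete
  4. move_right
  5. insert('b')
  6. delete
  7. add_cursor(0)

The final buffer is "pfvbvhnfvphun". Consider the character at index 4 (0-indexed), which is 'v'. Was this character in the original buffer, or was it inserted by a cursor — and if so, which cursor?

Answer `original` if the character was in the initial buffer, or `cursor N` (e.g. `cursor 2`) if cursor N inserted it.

After op 1 (insert('v')): buffer="pfvbvhnfvphun" (len 13), cursors c1@3 c2@5 c3@9, authorship ..1.2...3....
After op 2 (insert('l')): buffer="pfvlbvlhnfvlphun" (len 16), cursors c1@4 c2@7 c3@12, authorship ..11.22...33....
After op 3 (delete): buffer="pfvbvhnfvphun" (len 13), cursors c1@3 c2@5 c3@9, authorship ..1.2...3....
After op 4 (move_right): buffer="pfvbvhnfvphun" (len 13), cursors c1@4 c2@6 c3@10, authorship ..1.2...3....
After op 5 (insert('b')): buffer="pfvbbvhbnfvpbhun" (len 16), cursors c1@5 c2@8 c3@13, authorship ..1.12.2..3.3...
After op 6 (delete): buffer="pfvbvhnfvphun" (len 13), cursors c1@4 c2@6 c3@10, authorship ..1.2...3....
After op 7 (add_cursor(0)): buffer="pfvbvhnfvphun" (len 13), cursors c4@0 c1@4 c2@6 c3@10, authorship ..1.2...3....
Authorship (.=original, N=cursor N): . . 1 . 2 . . . 3 . . . .
Index 4: author = 2

Answer: cursor 2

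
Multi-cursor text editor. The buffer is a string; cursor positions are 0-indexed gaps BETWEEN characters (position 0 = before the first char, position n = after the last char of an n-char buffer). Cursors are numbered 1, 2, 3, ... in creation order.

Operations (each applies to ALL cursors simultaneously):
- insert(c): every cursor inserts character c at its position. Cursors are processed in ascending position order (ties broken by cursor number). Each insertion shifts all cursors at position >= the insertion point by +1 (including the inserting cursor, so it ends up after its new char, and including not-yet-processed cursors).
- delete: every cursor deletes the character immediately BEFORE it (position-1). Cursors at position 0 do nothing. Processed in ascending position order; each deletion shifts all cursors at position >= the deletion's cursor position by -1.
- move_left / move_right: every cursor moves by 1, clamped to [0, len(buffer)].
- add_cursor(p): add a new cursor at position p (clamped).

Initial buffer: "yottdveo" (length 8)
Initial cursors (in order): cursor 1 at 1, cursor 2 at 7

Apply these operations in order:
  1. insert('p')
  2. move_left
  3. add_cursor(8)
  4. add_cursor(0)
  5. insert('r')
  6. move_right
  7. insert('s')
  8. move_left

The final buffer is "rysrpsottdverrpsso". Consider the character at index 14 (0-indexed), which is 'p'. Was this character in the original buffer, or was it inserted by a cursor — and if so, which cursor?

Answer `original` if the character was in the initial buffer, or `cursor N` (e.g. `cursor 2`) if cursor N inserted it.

Answer: cursor 2

Derivation:
After op 1 (insert('p')): buffer="ypottdvepo" (len 10), cursors c1@2 c2@9, authorship .1......2.
After op 2 (move_left): buffer="ypottdvepo" (len 10), cursors c1@1 c2@8, authorship .1......2.
After op 3 (add_cursor(8)): buffer="ypottdvepo" (len 10), cursors c1@1 c2@8 c3@8, authorship .1......2.
After op 4 (add_cursor(0)): buffer="ypottdvepo" (len 10), cursors c4@0 c1@1 c2@8 c3@8, authorship .1......2.
After op 5 (insert('r')): buffer="ryrpottdverrpo" (len 14), cursors c4@1 c1@3 c2@12 c3@12, authorship 4.11......232.
After op 6 (move_right): buffer="ryrpottdverrpo" (len 14), cursors c4@2 c1@4 c2@13 c3@13, authorship 4.11......232.
After op 7 (insert('s')): buffer="rysrpsottdverrpsso" (len 18), cursors c4@3 c1@6 c2@17 c3@17, authorship 4.4111......23223.
After op 8 (move_left): buffer="rysrpsottdverrpsso" (len 18), cursors c4@2 c1@5 c2@16 c3@16, authorship 4.4111......23223.
Authorship (.=original, N=cursor N): 4 . 4 1 1 1 . . . . . . 2 3 2 2 3 .
Index 14: author = 2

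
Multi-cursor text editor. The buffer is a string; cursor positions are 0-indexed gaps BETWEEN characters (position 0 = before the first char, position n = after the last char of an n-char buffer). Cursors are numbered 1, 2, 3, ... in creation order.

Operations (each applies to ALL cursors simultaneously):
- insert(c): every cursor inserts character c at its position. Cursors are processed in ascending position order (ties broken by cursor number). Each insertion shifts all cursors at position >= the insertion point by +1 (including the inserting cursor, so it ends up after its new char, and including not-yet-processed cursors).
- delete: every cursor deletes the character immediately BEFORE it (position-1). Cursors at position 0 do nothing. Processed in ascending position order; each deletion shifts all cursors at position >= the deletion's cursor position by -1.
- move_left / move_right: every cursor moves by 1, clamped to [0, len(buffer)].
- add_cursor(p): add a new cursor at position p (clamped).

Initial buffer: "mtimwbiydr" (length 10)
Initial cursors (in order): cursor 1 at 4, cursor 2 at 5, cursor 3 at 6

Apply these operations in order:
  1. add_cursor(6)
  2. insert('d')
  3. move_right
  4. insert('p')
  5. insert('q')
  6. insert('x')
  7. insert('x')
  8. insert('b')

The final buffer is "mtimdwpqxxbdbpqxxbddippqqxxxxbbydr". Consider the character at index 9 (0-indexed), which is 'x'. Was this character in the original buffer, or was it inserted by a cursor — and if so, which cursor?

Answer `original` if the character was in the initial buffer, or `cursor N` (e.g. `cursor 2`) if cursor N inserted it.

After op 1 (add_cursor(6)): buffer="mtimwbiydr" (len 10), cursors c1@4 c2@5 c3@6 c4@6, authorship ..........
After op 2 (insert('d')): buffer="mtimdwdbddiydr" (len 14), cursors c1@5 c2@7 c3@10 c4@10, authorship ....1.2.34....
After op 3 (move_right): buffer="mtimdwdbddiydr" (len 14), cursors c1@6 c2@8 c3@11 c4@11, authorship ....1.2.34....
After op 4 (insert('p')): buffer="mtimdwpdbpddippydr" (len 18), cursors c1@7 c2@10 c3@15 c4@15, authorship ....1.12.234.34...
After op 5 (insert('q')): buffer="mtimdwpqdbpqddippqqydr" (len 22), cursors c1@8 c2@12 c3@19 c4@19, authorship ....1.112.2234.3434...
After op 6 (insert('x')): buffer="mtimdwpqxdbpqxddippqqxxydr" (len 26), cursors c1@9 c2@14 c3@23 c4@23, authorship ....1.1112.22234.343434...
After op 7 (insert('x')): buffer="mtimdwpqxxdbpqxxddippqqxxxxydr" (len 30), cursors c1@10 c2@16 c3@27 c4@27, authorship ....1.11112.222234.34343434...
After op 8 (insert('b')): buffer="mtimdwpqxxbdbpqxxbddippqqxxxxbbydr" (len 34), cursors c1@11 c2@18 c3@31 c4@31, authorship ....1.111112.2222234.3434343434...
Authorship (.=original, N=cursor N): . . . . 1 . 1 1 1 1 1 2 . 2 2 2 2 2 3 4 . 3 4 3 4 3 4 3 4 3 4 . . .
Index 9: author = 1

Answer: cursor 1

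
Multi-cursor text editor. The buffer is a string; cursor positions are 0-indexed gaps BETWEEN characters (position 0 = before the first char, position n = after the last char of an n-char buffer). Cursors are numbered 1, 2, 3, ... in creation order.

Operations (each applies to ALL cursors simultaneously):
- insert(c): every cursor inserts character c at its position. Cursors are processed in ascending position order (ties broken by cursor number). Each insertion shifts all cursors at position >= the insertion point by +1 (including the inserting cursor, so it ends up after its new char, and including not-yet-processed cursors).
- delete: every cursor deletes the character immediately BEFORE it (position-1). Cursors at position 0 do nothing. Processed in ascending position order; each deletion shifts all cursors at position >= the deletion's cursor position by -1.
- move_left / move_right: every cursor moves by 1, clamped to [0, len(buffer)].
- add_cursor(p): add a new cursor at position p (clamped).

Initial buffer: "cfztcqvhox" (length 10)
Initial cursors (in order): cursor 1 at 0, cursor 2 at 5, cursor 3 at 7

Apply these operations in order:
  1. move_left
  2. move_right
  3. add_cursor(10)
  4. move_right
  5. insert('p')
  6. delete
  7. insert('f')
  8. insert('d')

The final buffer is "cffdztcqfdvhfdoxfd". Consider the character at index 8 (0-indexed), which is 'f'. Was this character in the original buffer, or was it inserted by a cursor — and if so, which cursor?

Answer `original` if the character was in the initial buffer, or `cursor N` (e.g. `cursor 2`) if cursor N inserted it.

Answer: cursor 2

Derivation:
After op 1 (move_left): buffer="cfztcqvhox" (len 10), cursors c1@0 c2@4 c3@6, authorship ..........
After op 2 (move_right): buffer="cfztcqvhox" (len 10), cursors c1@1 c2@5 c3@7, authorship ..........
After op 3 (add_cursor(10)): buffer="cfztcqvhox" (len 10), cursors c1@1 c2@5 c3@7 c4@10, authorship ..........
After op 4 (move_right): buffer="cfztcqvhox" (len 10), cursors c1@2 c2@6 c3@8 c4@10, authorship ..........
After op 5 (insert('p')): buffer="cfpztcqpvhpoxp" (len 14), cursors c1@3 c2@8 c3@11 c4@14, authorship ..1....2..3..4
After op 6 (delete): buffer="cfztcqvhox" (len 10), cursors c1@2 c2@6 c3@8 c4@10, authorship ..........
After op 7 (insert('f')): buffer="cffztcqfvhfoxf" (len 14), cursors c1@3 c2@8 c3@11 c4@14, authorship ..1....2..3..4
After op 8 (insert('d')): buffer="cffdztcqfdvhfdoxfd" (len 18), cursors c1@4 c2@10 c3@14 c4@18, authorship ..11....22..33..44
Authorship (.=original, N=cursor N): . . 1 1 . . . . 2 2 . . 3 3 . . 4 4
Index 8: author = 2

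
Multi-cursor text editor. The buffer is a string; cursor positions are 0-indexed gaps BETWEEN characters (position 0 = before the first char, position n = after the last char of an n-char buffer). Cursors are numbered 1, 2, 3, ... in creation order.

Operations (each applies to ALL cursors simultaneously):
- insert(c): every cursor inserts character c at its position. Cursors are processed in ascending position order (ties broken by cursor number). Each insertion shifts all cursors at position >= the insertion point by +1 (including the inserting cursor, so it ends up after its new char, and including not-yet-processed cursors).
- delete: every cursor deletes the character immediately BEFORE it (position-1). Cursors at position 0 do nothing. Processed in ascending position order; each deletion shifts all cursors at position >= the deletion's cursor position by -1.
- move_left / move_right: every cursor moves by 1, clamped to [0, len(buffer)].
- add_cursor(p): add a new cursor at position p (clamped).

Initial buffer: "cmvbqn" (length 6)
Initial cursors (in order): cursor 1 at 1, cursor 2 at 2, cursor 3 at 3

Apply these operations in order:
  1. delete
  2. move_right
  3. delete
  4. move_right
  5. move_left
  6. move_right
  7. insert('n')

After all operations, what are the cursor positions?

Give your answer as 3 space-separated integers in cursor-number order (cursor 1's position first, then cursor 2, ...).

After op 1 (delete): buffer="bqn" (len 3), cursors c1@0 c2@0 c3@0, authorship ...
After op 2 (move_right): buffer="bqn" (len 3), cursors c1@1 c2@1 c3@1, authorship ...
After op 3 (delete): buffer="qn" (len 2), cursors c1@0 c2@0 c3@0, authorship ..
After op 4 (move_right): buffer="qn" (len 2), cursors c1@1 c2@1 c3@1, authorship ..
After op 5 (move_left): buffer="qn" (len 2), cursors c1@0 c2@0 c3@0, authorship ..
After op 6 (move_right): buffer="qn" (len 2), cursors c1@1 c2@1 c3@1, authorship ..
After op 7 (insert('n')): buffer="qnnnn" (len 5), cursors c1@4 c2@4 c3@4, authorship .123.

Answer: 4 4 4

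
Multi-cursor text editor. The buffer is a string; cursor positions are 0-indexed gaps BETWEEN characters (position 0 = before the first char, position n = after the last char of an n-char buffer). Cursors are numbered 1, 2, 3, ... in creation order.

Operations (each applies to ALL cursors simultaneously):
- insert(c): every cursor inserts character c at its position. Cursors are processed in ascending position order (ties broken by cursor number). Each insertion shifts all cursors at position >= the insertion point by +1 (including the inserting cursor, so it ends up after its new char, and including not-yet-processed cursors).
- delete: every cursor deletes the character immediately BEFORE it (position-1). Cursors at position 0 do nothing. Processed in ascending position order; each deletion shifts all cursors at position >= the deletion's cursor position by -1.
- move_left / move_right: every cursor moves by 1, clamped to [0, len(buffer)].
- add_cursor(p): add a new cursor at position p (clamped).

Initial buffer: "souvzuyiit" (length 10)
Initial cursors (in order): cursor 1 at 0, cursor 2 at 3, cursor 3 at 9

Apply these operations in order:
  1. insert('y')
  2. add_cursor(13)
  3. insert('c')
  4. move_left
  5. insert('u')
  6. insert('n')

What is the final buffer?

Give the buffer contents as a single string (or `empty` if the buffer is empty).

After op 1 (insert('y')): buffer="ysouyvzuyiiyt" (len 13), cursors c1@1 c2@5 c3@12, authorship 1...2......3.
After op 2 (add_cursor(13)): buffer="ysouyvzuyiiyt" (len 13), cursors c1@1 c2@5 c3@12 c4@13, authorship 1...2......3.
After op 3 (insert('c')): buffer="ycsouycvzuyiiyctc" (len 17), cursors c1@2 c2@7 c3@15 c4@17, authorship 11...22......33.4
After op 4 (move_left): buffer="ycsouycvzuyiiyctc" (len 17), cursors c1@1 c2@6 c3@14 c4@16, authorship 11...22......33.4
After op 5 (insert('u')): buffer="yucsouyucvzuyiiyuctuc" (len 21), cursors c1@2 c2@8 c3@17 c4@20, authorship 111...222......333.44
After op 6 (insert('n')): buffer="yuncsouyuncvzuyiiyunctunc" (len 25), cursors c1@3 c2@10 c3@20 c4@24, authorship 1111...2222......3333.444

Answer: yuncsouyuncvzuyiiyunctunc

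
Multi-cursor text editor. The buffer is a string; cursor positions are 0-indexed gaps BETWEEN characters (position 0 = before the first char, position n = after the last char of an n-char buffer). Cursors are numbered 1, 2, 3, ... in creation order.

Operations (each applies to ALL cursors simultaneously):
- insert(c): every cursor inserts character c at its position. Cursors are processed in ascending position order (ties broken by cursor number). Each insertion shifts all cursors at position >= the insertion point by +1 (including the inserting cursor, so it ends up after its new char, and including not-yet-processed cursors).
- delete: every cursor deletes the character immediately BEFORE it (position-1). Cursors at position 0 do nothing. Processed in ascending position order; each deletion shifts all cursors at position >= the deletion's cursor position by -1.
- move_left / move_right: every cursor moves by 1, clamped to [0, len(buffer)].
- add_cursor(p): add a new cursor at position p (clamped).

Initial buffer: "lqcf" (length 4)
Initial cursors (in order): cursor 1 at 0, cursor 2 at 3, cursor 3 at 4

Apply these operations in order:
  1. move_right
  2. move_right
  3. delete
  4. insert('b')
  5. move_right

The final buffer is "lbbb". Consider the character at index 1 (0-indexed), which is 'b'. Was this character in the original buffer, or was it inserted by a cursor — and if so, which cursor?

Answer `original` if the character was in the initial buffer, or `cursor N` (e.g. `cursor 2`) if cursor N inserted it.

After op 1 (move_right): buffer="lqcf" (len 4), cursors c1@1 c2@4 c3@4, authorship ....
After op 2 (move_right): buffer="lqcf" (len 4), cursors c1@2 c2@4 c3@4, authorship ....
After op 3 (delete): buffer="l" (len 1), cursors c1@1 c2@1 c3@1, authorship .
After op 4 (insert('b')): buffer="lbbb" (len 4), cursors c1@4 c2@4 c3@4, authorship .123
After op 5 (move_right): buffer="lbbb" (len 4), cursors c1@4 c2@4 c3@4, authorship .123
Authorship (.=original, N=cursor N): . 1 2 3
Index 1: author = 1

Answer: cursor 1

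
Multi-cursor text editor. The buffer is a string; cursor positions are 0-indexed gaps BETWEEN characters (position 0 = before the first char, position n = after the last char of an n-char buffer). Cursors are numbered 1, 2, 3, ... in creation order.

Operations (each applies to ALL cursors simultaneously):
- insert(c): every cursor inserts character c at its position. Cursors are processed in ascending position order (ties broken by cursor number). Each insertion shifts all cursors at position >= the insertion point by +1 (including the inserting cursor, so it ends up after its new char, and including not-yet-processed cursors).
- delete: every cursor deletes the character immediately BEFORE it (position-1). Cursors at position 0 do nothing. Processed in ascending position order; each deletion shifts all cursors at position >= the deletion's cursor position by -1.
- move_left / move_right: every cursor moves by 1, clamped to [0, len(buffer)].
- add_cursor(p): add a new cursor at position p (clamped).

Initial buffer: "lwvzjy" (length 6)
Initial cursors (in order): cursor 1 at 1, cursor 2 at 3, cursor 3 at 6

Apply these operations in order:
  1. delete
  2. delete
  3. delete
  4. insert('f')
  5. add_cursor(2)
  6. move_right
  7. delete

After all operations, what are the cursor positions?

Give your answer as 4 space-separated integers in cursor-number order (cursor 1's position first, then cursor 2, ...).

Answer: 0 0 0 0

Derivation:
After op 1 (delete): buffer="wzj" (len 3), cursors c1@0 c2@1 c3@3, authorship ...
After op 2 (delete): buffer="z" (len 1), cursors c1@0 c2@0 c3@1, authorship .
After op 3 (delete): buffer="" (len 0), cursors c1@0 c2@0 c3@0, authorship 
After op 4 (insert('f')): buffer="fff" (len 3), cursors c1@3 c2@3 c3@3, authorship 123
After op 5 (add_cursor(2)): buffer="fff" (len 3), cursors c4@2 c1@3 c2@3 c3@3, authorship 123
After op 6 (move_right): buffer="fff" (len 3), cursors c1@3 c2@3 c3@3 c4@3, authorship 123
After op 7 (delete): buffer="" (len 0), cursors c1@0 c2@0 c3@0 c4@0, authorship 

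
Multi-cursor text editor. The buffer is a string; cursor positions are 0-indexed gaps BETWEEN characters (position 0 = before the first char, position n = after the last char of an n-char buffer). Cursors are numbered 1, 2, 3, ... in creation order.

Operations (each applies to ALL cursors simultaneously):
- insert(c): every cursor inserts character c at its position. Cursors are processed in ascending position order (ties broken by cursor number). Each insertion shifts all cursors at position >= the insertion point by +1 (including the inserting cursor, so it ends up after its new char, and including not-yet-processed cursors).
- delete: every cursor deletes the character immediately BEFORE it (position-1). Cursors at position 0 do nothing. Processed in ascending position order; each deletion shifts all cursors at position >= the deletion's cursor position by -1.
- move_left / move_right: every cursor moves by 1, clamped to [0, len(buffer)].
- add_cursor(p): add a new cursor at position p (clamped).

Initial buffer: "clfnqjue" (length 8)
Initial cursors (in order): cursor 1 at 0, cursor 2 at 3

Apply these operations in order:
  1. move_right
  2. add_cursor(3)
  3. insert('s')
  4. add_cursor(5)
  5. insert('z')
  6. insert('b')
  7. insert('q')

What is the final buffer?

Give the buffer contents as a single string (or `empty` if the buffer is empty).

Answer: cszbqlfszzbbqqnszbqqjue

Derivation:
After op 1 (move_right): buffer="clfnqjue" (len 8), cursors c1@1 c2@4, authorship ........
After op 2 (add_cursor(3)): buffer="clfnqjue" (len 8), cursors c1@1 c3@3 c2@4, authorship ........
After op 3 (insert('s')): buffer="cslfsnsqjue" (len 11), cursors c1@2 c3@5 c2@7, authorship .1..3.2....
After op 4 (add_cursor(5)): buffer="cslfsnsqjue" (len 11), cursors c1@2 c3@5 c4@5 c2@7, authorship .1..3.2....
After op 5 (insert('z')): buffer="cszlfszznszqjue" (len 15), cursors c1@3 c3@8 c4@8 c2@11, authorship .11..334.22....
After op 6 (insert('b')): buffer="cszblfszzbbnszbqjue" (len 19), cursors c1@4 c3@11 c4@11 c2@15, authorship .111..33434.222....
After op 7 (insert('q')): buffer="cszbqlfszzbbqqnszbqqjue" (len 23), cursors c1@5 c3@14 c4@14 c2@19, authorship .1111..3343434.2222....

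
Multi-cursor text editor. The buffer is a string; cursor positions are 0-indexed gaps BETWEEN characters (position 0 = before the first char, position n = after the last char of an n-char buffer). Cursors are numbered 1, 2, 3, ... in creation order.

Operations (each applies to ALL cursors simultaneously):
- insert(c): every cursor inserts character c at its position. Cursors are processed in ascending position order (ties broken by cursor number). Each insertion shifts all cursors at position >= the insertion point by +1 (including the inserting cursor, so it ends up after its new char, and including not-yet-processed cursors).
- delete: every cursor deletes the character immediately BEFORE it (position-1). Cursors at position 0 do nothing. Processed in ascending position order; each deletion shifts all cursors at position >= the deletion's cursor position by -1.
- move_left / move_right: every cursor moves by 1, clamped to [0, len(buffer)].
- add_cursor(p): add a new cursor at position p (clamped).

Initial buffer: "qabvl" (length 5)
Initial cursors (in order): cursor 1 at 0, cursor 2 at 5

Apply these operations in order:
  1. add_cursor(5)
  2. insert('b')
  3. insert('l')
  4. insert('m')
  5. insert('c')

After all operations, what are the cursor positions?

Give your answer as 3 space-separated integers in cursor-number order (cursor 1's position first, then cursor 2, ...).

Answer: 4 17 17

Derivation:
After op 1 (add_cursor(5)): buffer="qabvl" (len 5), cursors c1@0 c2@5 c3@5, authorship .....
After op 2 (insert('b')): buffer="bqabvlbb" (len 8), cursors c1@1 c2@8 c3@8, authorship 1.....23
After op 3 (insert('l')): buffer="blqabvlbbll" (len 11), cursors c1@2 c2@11 c3@11, authorship 11.....2323
After op 4 (insert('m')): buffer="blmqabvlbbllmm" (len 14), cursors c1@3 c2@14 c3@14, authorship 111.....232323
After op 5 (insert('c')): buffer="blmcqabvlbbllmmcc" (len 17), cursors c1@4 c2@17 c3@17, authorship 1111.....23232323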